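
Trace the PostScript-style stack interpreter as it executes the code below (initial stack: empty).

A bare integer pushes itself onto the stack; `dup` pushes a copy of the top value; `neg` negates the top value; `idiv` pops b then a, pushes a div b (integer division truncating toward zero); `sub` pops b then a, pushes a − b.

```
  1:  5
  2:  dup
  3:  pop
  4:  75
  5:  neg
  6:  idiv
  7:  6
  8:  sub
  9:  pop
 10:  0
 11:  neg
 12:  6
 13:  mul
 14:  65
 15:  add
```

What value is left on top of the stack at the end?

65

5    → 5
dup  → 5 5
pop  → 5
75   → 5 75
neg  → 5 -75
idiv → 0
6    → 0 6
sub  → -6
pop  → (empty)
0    → 0
neg  → 0
6    → 0 6
mul  → 0
65   → 0 65
add  → 65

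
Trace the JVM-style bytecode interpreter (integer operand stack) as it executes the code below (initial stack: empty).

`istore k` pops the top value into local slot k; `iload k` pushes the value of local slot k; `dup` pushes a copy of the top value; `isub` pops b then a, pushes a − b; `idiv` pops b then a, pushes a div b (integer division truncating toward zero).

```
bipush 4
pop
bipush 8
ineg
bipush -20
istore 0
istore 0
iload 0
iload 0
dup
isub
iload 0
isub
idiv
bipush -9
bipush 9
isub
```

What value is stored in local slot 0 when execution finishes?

bipush 4    [4]
pop         []
bipush 8    [8]
ineg        [-8]
bipush -20  [-8, -20]
istore 0    [-8]
istore 0    []
iload 0     [-8]
iload 0     [-8, -8]
dup         [-8, -8, -8]
isub        [-8, 0]
iload 0     [-8, 0, -8]
isub        [-8, 8]
idiv        [-1]
bipush -9   [-1, -9]
bipush 9    [-1, -9, 9]
isub        [-1, -18]

-8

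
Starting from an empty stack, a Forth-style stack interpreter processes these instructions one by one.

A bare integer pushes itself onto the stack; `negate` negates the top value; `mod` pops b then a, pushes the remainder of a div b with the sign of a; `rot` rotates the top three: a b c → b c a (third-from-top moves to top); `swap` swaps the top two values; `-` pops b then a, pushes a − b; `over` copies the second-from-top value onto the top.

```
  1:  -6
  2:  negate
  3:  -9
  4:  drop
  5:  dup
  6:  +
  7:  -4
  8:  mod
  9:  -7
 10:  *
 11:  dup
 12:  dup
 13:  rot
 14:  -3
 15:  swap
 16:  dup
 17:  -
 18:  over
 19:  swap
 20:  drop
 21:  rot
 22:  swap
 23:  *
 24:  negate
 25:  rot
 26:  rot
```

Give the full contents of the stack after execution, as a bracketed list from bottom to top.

-6     -> -6
negate -> 6
-9     -> 6 -9
drop   -> 6
dup    -> 6 6
+      -> 12
-4     -> 12 -4
mod    -> 0
-7     -> 0 -7
*      -> 0
dup    -> 0 0
dup    -> 0 0 0
rot    -> 0 0 0
-3     -> 0 0 0 -3
swap   -> 0 0 -3 0
dup    -> 0 0 -3 0 0
-      -> 0 0 -3 0
over   -> 0 0 -3 0 -3
swap   -> 0 0 -3 -3 0
drop   -> 0 0 -3 -3
rot    -> 0 -3 -3 0
swap   -> 0 -3 0 -3
*      -> 0 -3 0
negate -> 0 -3 0
rot    -> -3 0 0
rot    -> 0 0 -3

[0, 0, -3]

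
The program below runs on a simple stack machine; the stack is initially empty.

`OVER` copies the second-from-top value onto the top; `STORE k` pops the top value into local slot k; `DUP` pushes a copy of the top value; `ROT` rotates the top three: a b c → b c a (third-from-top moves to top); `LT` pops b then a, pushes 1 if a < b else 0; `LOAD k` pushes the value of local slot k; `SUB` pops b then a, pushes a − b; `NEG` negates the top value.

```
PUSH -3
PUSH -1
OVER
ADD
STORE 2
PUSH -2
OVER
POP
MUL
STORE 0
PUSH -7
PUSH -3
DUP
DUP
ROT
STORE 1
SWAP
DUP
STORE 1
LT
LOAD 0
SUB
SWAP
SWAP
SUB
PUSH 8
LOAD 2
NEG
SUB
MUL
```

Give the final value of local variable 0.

6

PUSH -3 -> -3
PUSH -1 -> -3 -1
OVER    -> -3 -1 -3
ADD     -> -3 -4
STORE 2 -> -3
PUSH -2 -> -3 -2
OVER    -> -3 -2 -3
POP     -> -3 -2
MUL     -> 6
STORE 0 -> (empty)
PUSH -7 -> -7
PUSH -3 -> -7 -3
DUP     -> -7 -3 -3
DUP     -> -7 -3 -3 -3
ROT     -> -7 -3 -3 -3
STORE 1 -> -7 -3 -3
SWAP    -> -7 -3 -3
DUP     -> -7 -3 -3 -3
STORE 1 -> -7 -3 -3
LT      -> -7 0
LOAD 0  -> -7 0 6
SUB     -> -7 -6
SWAP    -> -6 -7
SWAP    -> -7 -6
SUB     -> -1
PUSH 8  -> -1 8
LOAD 2  -> -1 8 -4
NEG     -> -1 8 4
SUB     -> -1 4
MUL     -> -4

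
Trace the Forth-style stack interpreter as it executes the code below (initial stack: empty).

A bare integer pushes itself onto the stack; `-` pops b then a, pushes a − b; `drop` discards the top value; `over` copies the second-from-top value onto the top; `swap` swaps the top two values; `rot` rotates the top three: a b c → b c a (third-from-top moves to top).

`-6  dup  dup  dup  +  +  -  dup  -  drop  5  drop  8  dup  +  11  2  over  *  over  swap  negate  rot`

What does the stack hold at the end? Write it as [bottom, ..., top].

-6     -> -6
dup    -> -6 -6
dup    -> -6 -6 -6
dup    -> -6 -6 -6 -6
+      -> -6 -6 -12
+      -> -6 -18
-      -> 12
dup    -> 12 12
-      -> 0
drop   -> (empty)
5      -> 5
drop   -> (empty)
8      -> 8
dup    -> 8 8
+      -> 16
11     -> 16 11
2      -> 16 11 2
over   -> 16 11 2 11
*      -> 16 11 22
over   -> 16 11 22 11
swap   -> 16 11 11 22
negate -> 16 11 11 -22
rot    -> 16 11 -22 11

[16, 11, -22, 11]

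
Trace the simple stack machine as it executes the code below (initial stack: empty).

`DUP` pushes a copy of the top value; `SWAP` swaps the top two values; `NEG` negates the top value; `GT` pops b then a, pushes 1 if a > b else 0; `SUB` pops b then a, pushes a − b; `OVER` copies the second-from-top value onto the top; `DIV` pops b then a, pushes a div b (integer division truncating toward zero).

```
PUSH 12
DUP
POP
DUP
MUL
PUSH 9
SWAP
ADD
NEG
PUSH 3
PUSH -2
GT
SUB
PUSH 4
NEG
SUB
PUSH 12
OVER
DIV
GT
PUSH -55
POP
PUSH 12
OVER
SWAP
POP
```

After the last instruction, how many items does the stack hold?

2

PUSH 12  -> 12
DUP      -> 12 12
POP      -> 12
DUP      -> 12 12
MUL      -> 144
PUSH 9   -> 144 9
SWAP     -> 9 144
ADD      -> 153
NEG      -> -153
PUSH 3   -> -153 3
PUSH -2  -> -153 3 -2
GT       -> -153 1
SUB      -> -154
PUSH 4   -> -154 4
NEG      -> -154 -4
SUB      -> -150
PUSH 12  -> -150 12
OVER     -> -150 12 -150
DIV      -> -150 0
GT       -> 0
PUSH -55 -> 0 -55
POP      -> 0
PUSH 12  -> 0 12
OVER     -> 0 12 0
SWAP     -> 0 0 12
POP      -> 0 0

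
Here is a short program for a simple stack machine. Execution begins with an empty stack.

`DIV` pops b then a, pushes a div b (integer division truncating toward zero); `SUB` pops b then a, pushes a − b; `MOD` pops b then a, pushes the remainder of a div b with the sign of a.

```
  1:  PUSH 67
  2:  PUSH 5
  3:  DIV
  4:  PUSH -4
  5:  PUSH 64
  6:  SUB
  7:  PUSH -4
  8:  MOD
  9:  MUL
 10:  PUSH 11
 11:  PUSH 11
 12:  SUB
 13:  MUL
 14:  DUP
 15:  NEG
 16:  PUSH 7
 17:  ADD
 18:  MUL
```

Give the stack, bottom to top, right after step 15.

[0, 0]

PUSH 67 -> [67]
PUSH 5  -> [67, 5]
DIV     -> [13]
PUSH -4 -> [13, -4]
PUSH 64 -> [13, -4, 64]
SUB     -> [13, -68]
PUSH -4 -> [13, -68, -4]
MOD     -> [13, 0]
MUL     -> [0]
PUSH 11 -> [0, 11]
PUSH 11 -> [0, 11, 11]
SUB     -> [0, 0]
MUL     -> [0]
DUP     -> [0, 0]
NEG     -> [0, 0]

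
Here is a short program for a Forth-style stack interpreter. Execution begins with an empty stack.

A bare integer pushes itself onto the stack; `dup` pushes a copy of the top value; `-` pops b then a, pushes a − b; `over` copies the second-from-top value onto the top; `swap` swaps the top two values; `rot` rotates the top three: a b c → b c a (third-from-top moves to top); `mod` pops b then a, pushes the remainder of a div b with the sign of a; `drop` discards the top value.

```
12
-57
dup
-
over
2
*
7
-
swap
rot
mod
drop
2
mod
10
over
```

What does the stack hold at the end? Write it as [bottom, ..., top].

[1, 10, 1]

12   -> [12]
-57  -> [12, -57]
dup  -> [12, -57, -57]
-    -> [12, 0]
over -> [12, 0, 12]
2    -> [12, 0, 12, 2]
*    -> [12, 0, 24]
7    -> [12, 0, 24, 7]
-    -> [12, 0, 17]
swap -> [12, 17, 0]
rot  -> [17, 0, 12]
mod  -> [17, 0]
drop -> [17]
2    -> [17, 2]
mod  -> [1]
10   -> [1, 10]
over -> [1, 10, 1]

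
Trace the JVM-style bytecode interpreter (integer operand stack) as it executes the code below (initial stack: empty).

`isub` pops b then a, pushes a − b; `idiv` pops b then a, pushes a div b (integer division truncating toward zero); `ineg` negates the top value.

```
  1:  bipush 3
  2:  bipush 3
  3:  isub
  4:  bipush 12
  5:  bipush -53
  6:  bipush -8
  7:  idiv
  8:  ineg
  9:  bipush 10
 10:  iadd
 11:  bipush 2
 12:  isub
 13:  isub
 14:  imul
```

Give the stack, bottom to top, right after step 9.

bipush 3    3
bipush 3    3 3
isub        0
bipush 12   0 12
bipush -53  0 12 -53
bipush -8   0 12 -53 -8
idiv        0 12 6
ineg        0 12 -6
bipush 10   0 12 -6 10

[0, 12, -6, 10]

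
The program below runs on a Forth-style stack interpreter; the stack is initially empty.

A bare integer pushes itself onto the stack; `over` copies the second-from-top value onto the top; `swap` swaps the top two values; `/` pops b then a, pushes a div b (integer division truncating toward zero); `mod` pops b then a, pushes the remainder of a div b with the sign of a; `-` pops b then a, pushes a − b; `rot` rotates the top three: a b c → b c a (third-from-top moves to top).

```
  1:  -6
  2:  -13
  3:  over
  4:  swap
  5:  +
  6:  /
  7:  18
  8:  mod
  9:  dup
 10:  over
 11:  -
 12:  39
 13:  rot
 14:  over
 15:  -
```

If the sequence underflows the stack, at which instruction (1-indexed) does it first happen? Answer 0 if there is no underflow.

0

-6   → -6
-13  → -6 -13
over → -6 -13 -6
swap → -6 -6 -13
+    → -6 -19
/    → 0
18   → 0 18
mod  → 0
dup  → 0 0
over → 0 0 0
-    → 0 0
39   → 0 0 39
rot  → 0 39 0
over → 0 39 0 39
-    → 0 39 -39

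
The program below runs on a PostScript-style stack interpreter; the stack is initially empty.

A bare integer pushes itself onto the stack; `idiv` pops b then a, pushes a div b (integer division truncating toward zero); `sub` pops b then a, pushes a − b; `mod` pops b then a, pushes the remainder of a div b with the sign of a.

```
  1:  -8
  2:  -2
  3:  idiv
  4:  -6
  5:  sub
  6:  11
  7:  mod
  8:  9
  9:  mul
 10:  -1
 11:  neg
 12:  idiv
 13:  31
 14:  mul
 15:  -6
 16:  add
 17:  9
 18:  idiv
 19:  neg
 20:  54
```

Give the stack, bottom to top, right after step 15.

-8   → [-8]
-2   → [-8, -2]
idiv → [4]
-6   → [4, -6]
sub  → [10]
11   → [10, 11]
mod  → [10]
9    → [10, 9]
mul  → [90]
-1   → [90, -1]
neg  → [90, 1]
idiv → [90]
31   → [90, 31]
mul  → [2790]
-6   → [2790, -6]

[2790, -6]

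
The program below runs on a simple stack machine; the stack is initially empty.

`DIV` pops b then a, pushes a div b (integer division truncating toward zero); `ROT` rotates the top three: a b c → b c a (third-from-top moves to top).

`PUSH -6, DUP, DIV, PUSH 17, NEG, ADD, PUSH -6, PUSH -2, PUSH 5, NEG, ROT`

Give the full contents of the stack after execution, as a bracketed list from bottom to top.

[-16, -2, -5, -6]

PUSH -6 : -6
DUP     : -6 -6
DIV     : 1
PUSH 17 : 1 17
NEG     : 1 -17
ADD     : -16
PUSH -6 : -16 -6
PUSH -2 : -16 -6 -2
PUSH 5  : -16 -6 -2 5
NEG     : -16 -6 -2 -5
ROT     : -16 -2 -5 -6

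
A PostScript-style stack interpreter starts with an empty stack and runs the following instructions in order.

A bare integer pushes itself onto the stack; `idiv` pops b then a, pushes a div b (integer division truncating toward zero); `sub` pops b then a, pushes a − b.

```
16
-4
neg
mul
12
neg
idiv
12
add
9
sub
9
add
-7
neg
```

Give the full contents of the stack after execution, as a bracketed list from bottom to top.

[7, 7]

16   -> [16]
-4   -> [16, -4]
neg  -> [16, 4]
mul  -> [64]
12   -> [64, 12]
neg  -> [64, -12]
idiv -> [-5]
12   -> [-5, 12]
add  -> [7]
9    -> [7, 9]
sub  -> [-2]
9    -> [-2, 9]
add  -> [7]
-7   -> [7, -7]
neg  -> [7, 7]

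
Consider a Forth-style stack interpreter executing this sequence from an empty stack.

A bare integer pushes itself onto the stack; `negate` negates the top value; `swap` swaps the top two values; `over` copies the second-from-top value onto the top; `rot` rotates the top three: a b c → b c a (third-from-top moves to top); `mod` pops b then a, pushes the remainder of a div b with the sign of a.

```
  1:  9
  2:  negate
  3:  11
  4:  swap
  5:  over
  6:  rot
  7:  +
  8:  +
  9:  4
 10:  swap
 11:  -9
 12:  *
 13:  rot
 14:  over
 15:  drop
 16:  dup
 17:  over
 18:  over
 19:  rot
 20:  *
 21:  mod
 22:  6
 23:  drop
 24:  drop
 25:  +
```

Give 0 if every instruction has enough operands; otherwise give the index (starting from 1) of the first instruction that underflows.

13

9      → [9]
negate → [-9]
11     → [-9, 11]
swap   → [11, -9]
over   → [11, -9, 11]
rot    → [-9, 11, 11]
+      → [-9, 22]
+      → [13]
4      → [13, 4]
swap   → [4, 13]
-9     → [4, 13, -9]
*      → [4, -117]
rot  — needs 3 operands, stack has 2 → underflow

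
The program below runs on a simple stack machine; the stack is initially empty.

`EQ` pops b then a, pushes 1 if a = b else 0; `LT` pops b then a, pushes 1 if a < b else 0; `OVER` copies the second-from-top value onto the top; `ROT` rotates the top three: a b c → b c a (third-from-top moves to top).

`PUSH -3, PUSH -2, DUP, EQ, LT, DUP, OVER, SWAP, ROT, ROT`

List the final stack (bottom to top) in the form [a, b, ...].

PUSH -3 → [-3]
PUSH -2 → [-3, -2]
DUP     → [-3, -2, -2]
EQ      → [-3, 1]
LT      → [1]
DUP     → [1, 1]
OVER    → [1, 1, 1]
SWAP    → [1, 1, 1]
ROT     → [1, 1, 1]
ROT     → [1, 1, 1]

[1, 1, 1]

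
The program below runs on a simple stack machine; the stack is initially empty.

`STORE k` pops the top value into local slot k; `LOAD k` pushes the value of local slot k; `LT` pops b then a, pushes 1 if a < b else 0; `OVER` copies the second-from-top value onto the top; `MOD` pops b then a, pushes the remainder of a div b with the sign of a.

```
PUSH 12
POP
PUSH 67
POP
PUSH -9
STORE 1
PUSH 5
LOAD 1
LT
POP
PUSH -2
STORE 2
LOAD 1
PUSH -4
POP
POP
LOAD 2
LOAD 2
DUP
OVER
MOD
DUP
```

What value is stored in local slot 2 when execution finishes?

PUSH 12  [12]
POP      []
PUSH 67  [67]
POP      []
PUSH -9  [-9]
STORE 1  []
PUSH 5   [5]
LOAD 1   [5, -9]
LT       [0]
POP      []
PUSH -2  [-2]
STORE 2  []
LOAD 1   [-9]
PUSH -4  [-9, -4]
POP      [-9]
POP      []
LOAD 2   [-2]
LOAD 2   [-2, -2]
DUP      [-2, -2, -2]
OVER     [-2, -2, -2, -2]
MOD      [-2, -2, 0]
DUP      [-2, -2, 0, 0]

-2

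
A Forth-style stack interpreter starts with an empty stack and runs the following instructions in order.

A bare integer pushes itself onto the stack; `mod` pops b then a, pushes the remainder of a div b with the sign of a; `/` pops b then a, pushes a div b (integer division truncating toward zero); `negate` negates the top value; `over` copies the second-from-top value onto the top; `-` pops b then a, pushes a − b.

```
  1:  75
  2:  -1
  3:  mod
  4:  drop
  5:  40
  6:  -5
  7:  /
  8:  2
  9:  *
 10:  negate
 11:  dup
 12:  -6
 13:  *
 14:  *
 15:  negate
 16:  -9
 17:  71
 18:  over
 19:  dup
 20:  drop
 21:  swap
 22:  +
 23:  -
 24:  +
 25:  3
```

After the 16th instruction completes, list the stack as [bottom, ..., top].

[1536, -9]

75      [75]
-1      [75, -1]
mod     [0]
drop    []
40      [40]
-5      [40, -5]
/       [-8]
2       [-8, 2]
*       [-16]
negate  [16]
dup     [16, 16]
-6      [16, 16, -6]
*       [16, -96]
*       [-1536]
negate  [1536]
-9      [1536, -9]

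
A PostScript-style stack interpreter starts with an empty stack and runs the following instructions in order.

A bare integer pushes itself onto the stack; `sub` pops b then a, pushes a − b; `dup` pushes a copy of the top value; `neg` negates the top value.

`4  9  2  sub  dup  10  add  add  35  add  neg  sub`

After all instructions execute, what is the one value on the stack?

4    [4]
9    [4, 9]
2    [4, 9, 2]
sub  [4, 7]
dup  [4, 7, 7]
10   [4, 7, 7, 10]
add  [4, 7, 17]
add  [4, 24]
35   [4, 24, 35]
add  [4, 59]
neg  [4, -59]
sub  [63]

63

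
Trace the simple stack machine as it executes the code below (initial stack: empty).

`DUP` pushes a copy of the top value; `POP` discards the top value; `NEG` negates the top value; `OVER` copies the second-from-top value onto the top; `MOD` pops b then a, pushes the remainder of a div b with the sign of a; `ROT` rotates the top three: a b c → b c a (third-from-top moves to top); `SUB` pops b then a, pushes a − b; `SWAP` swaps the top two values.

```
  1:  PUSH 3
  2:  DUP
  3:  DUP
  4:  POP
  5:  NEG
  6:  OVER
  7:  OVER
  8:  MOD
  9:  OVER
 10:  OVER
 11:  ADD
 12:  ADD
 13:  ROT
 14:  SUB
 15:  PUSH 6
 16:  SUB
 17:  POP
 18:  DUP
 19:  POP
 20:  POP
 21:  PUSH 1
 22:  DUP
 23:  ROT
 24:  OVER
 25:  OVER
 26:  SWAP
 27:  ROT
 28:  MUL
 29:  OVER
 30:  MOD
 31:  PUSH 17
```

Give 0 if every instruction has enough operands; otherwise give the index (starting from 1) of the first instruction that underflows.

23

PUSH 3 -> [3]
DUP    -> [3, 3]
DUP    -> [3, 3, 3]
POP    -> [3, 3]
NEG    -> [3, -3]
OVER   -> [3, -3, 3]
OVER   -> [3, -3, 3, -3]
MOD    -> [3, -3, 0]
OVER   -> [3, -3, 0, -3]
OVER   -> [3, -3, 0, -3, 0]
ADD    -> [3, -3, 0, -3]
ADD    -> [3, -3, -3]
ROT    -> [-3, -3, 3]
SUB    -> [-3, -6]
PUSH 6 -> [-3, -6, 6]
SUB    -> [-3, -12]
POP    -> [-3]
DUP    -> [-3, -3]
POP    -> [-3]
POP    -> []
PUSH 1 -> [1]
DUP    -> [1, 1]
ROT  — needs 3 operands, stack has 2 → underflow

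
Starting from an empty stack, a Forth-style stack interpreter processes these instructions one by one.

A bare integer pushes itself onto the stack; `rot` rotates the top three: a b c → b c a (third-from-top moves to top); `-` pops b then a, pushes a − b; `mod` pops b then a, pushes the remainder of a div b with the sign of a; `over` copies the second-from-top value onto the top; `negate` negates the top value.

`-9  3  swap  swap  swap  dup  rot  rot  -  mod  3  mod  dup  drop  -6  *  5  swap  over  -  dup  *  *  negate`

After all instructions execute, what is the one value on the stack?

-125

-9     → -9
3      → -9 3
swap   → 3 -9
swap   → -9 3
swap   → 3 -9
dup    → 3 -9 -9
rot    → -9 -9 3
rot    → -9 3 -9
-      → -9 12
mod    → -9
3      → -9 3
mod    → 0
dup    → 0 0
drop   → 0
-6     → 0 -6
*      → 0
5      → 0 5
swap   → 5 0
over   → 5 0 5
-      → 5 -5
dup    → 5 -5 -5
*      → 5 25
*      → 125
negate → -125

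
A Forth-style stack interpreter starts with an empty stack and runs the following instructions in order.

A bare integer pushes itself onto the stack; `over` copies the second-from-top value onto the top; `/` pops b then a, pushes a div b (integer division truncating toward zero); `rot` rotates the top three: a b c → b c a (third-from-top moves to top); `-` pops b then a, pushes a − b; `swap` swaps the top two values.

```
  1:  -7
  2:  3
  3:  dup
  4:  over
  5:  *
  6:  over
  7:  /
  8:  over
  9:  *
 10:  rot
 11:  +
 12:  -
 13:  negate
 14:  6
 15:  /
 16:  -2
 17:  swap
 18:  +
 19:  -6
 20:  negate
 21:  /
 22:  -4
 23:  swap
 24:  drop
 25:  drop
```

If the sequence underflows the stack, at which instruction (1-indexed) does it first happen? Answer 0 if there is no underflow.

0

-7     : [-7]
3      : [-7, 3]
dup    : [-7, 3, 3]
over   : [-7, 3, 3, 3]
*      : [-7, 3, 9]
over   : [-7, 3, 9, 3]
/      : [-7, 3, 3]
over   : [-7, 3, 3, 3]
*      : [-7, 3, 9]
rot    : [3, 9, -7]
+      : [3, 2]
-      : [1]
negate : [-1]
6      : [-1, 6]
/      : [0]
-2     : [0, -2]
swap   : [-2, 0]
+      : [-2]
-6     : [-2, -6]
negate : [-2, 6]
/      : [0]
-4     : [0, -4]
swap   : [-4, 0]
drop   : [-4]
drop   : []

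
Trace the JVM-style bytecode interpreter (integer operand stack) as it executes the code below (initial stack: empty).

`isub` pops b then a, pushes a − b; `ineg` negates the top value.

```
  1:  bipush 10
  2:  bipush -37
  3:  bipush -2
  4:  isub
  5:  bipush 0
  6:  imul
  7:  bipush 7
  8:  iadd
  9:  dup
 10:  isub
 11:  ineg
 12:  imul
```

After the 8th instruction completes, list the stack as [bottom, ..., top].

[10, 7]

bipush 10  : [10]
bipush -37 : [10, -37]
bipush -2  : [10, -37, -2]
isub       : [10, -35]
bipush 0   : [10, -35, 0]
imul       : [10, 0]
bipush 7   : [10, 0, 7]
iadd       : [10, 7]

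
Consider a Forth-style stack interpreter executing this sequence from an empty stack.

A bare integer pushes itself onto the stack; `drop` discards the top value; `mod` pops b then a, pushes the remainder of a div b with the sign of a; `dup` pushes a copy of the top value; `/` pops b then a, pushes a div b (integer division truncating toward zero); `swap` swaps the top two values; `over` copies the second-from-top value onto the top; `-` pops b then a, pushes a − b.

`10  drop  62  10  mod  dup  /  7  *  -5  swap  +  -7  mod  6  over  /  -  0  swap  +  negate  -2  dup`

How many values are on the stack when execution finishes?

3

10     : [10]
drop   : []
62     : [62]
10     : [62, 10]
mod    : [2]
dup    : [2, 2]
/      : [1]
7      : [1, 7]
*      : [7]
-5     : [7, -5]
swap   : [-5, 7]
+      : [2]
-7     : [2, -7]
mod    : [2]
6      : [2, 6]
over   : [2, 6, 2]
/      : [2, 3]
-      : [-1]
0      : [-1, 0]
swap   : [0, -1]
+      : [-1]
negate : [1]
-2     : [1, -2]
dup    : [1, -2, -2]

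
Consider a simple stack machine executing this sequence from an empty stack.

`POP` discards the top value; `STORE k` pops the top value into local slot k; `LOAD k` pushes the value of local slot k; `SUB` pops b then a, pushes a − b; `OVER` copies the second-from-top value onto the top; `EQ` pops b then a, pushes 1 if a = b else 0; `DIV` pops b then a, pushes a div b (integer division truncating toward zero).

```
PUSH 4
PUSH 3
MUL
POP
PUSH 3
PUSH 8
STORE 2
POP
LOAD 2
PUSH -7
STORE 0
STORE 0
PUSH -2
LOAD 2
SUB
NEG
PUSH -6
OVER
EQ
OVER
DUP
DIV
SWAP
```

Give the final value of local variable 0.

PUSH 4  : 4
PUSH 3  : 4 3
MUL     : 12
POP     : (empty)
PUSH 3  : 3
PUSH 8  : 3 8
STORE 2 : 3
POP     : (empty)
LOAD 2  : 8
PUSH -7 : 8 -7
STORE 0 : 8
STORE 0 : (empty)
PUSH -2 : -2
LOAD 2  : -2 8
SUB     : -10
NEG     : 10
PUSH -6 : 10 -6
OVER    : 10 -6 10
EQ      : 10 0
OVER    : 10 0 10
DUP     : 10 0 10 10
DIV     : 10 0 1
SWAP    : 10 1 0

8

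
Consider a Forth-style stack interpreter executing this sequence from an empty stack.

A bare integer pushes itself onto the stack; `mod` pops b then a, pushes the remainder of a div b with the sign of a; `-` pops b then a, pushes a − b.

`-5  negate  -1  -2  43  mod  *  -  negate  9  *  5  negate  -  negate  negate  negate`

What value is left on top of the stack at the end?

22

-5     -> -5
negate -> 5
-1     -> 5 -1
-2     -> 5 -1 -2
43     -> 5 -1 -2 43
mod    -> 5 -1 -2
*      -> 5 2
-      -> 3
negate -> -3
9      -> -3 9
*      -> -27
5      -> -27 5
negate -> -27 -5
-      -> -22
negate -> 22
negate -> -22
negate -> 22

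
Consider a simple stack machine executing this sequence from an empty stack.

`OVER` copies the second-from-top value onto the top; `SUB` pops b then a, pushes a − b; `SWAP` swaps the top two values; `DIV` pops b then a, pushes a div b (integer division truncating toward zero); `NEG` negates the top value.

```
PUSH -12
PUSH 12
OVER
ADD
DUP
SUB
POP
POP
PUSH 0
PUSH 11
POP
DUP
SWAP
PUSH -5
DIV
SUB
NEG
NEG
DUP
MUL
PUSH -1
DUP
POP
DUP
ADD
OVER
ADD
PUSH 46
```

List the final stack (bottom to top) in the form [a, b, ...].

[0, -2, 46]

PUSH -12 : -12
PUSH 12  : -12 12
OVER     : -12 12 -12
ADD      : -12 0
DUP      : -12 0 0
SUB      : -12 0
POP      : -12
POP      : (empty)
PUSH 0   : 0
PUSH 11  : 0 11
POP      : 0
DUP      : 0 0
SWAP     : 0 0
PUSH -5  : 0 0 -5
DIV      : 0 0
SUB      : 0
NEG      : 0
NEG      : 0
DUP      : 0 0
MUL      : 0
PUSH -1  : 0 -1
DUP      : 0 -1 -1
POP      : 0 -1
DUP      : 0 -1 -1
ADD      : 0 -2
OVER     : 0 -2 0
ADD      : 0 -2
PUSH 46  : 0 -2 46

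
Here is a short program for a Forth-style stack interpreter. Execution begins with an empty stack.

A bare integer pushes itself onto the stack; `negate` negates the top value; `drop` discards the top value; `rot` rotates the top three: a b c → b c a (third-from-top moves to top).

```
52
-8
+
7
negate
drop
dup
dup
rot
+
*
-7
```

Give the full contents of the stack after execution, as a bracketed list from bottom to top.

[3872, -7]

52      52
-8      52 -8
+       44
7       44 7
negate  44 -7
drop    44
dup     44 44
dup     44 44 44
rot     44 44 44
+       44 88
*       3872
-7      3872 -7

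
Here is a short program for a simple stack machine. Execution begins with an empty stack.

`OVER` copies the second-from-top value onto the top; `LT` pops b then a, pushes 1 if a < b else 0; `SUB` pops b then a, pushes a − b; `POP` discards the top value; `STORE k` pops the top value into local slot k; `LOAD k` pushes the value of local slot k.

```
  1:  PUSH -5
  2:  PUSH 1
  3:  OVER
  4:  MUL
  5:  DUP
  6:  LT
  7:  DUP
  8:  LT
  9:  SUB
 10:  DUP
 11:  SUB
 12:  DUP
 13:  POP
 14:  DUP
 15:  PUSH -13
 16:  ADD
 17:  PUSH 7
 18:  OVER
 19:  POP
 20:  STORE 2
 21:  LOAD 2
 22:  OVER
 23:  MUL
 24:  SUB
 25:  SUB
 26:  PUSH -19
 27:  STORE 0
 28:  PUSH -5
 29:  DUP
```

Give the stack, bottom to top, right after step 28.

[-78, -5]

PUSH -5  : -5
PUSH 1   : -5 1
OVER     : -5 1 -5
MUL      : -5 -5
DUP      : -5 -5 -5
LT       : -5 0
DUP      : -5 0 0
LT       : -5 0
SUB      : -5
DUP      : -5 -5
SUB      : 0
DUP      : 0 0
POP      : 0
DUP      : 0 0
PUSH -13 : 0 0 -13
ADD      : 0 -13
PUSH 7   : 0 -13 7
OVER     : 0 -13 7 -13
POP      : 0 -13 7
STORE 2  : 0 -13
LOAD 2   : 0 -13 7
OVER     : 0 -13 7 -13
MUL      : 0 -13 -91
SUB      : 0 78
SUB      : -78
PUSH -19 : -78 -19
STORE 0  : -78
PUSH -5  : -78 -5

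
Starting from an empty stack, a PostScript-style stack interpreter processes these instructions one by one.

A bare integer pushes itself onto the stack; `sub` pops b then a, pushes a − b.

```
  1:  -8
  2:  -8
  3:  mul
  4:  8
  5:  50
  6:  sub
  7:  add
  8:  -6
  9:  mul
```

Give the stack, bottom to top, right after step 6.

[64, -42]

-8  : -8
-8  : -8 -8
mul : 64
8   : 64 8
50  : 64 8 50
sub : 64 -42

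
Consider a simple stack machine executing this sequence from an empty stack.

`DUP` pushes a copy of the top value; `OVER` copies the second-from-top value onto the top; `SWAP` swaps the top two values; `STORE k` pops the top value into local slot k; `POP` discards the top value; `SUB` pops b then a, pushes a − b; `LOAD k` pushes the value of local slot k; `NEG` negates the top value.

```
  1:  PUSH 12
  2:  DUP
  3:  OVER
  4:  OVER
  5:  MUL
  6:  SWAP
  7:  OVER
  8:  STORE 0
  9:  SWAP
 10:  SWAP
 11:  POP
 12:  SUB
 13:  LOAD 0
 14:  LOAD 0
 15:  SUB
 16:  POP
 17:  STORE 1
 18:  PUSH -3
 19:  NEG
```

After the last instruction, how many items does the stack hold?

PUSH 12  [12]
DUP      [12, 12]
OVER     [12, 12, 12]
OVER     [12, 12, 12, 12]
MUL      [12, 12, 144]
SWAP     [12, 144, 12]
OVER     [12, 144, 12, 144]
STORE 0  [12, 144, 12]
SWAP     [12, 12, 144]
SWAP     [12, 144, 12]
POP      [12, 144]
SUB      [-132]
LOAD 0   [-132, 144]
LOAD 0   [-132, 144, 144]
SUB      [-132, 0]
POP      [-132]
STORE 1  []
PUSH -3  [-3]
NEG      [3]

1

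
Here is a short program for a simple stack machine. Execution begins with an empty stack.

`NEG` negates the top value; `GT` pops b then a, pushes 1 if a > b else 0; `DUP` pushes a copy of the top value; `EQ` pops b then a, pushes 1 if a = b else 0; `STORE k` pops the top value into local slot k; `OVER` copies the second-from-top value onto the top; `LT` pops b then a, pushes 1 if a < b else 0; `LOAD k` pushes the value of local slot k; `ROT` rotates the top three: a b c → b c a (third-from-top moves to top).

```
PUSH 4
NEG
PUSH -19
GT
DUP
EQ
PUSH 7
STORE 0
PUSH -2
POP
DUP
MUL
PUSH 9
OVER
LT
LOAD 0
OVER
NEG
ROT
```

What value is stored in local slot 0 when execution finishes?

PUSH 4   : [4]
NEG      : [-4]
PUSH -19 : [-4, -19]
GT       : [1]
DUP      : [1, 1]
EQ       : [1]
PUSH 7   : [1, 7]
STORE 0  : [1]
PUSH -2  : [1, -2]
POP      : [1]
DUP      : [1, 1]
MUL      : [1]
PUSH 9   : [1, 9]
OVER     : [1, 9, 1]
LT       : [1, 0]
LOAD 0   : [1, 0, 7]
OVER     : [1, 0, 7, 0]
NEG      : [1, 0, 7, 0]
ROT      : [1, 7, 0, 0]

7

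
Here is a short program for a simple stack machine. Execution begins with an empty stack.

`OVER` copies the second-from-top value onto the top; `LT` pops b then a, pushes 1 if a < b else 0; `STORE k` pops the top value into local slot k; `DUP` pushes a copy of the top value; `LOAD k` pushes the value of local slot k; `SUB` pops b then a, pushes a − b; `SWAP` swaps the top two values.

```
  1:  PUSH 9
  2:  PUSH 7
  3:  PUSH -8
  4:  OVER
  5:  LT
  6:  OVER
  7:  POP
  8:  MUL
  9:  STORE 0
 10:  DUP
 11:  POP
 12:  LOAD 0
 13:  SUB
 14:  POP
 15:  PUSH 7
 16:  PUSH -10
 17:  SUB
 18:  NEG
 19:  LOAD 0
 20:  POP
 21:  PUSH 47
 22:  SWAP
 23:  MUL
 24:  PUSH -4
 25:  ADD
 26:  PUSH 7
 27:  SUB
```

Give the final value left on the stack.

-810

PUSH 9    [9]
PUSH 7    [9, 7]
PUSH -8   [9, 7, -8]
OVER      [9, 7, -8, 7]
LT        [9, 7, 1]
OVER      [9, 7, 1, 7]
POP       [9, 7, 1]
MUL       [9, 7]
STORE 0   [9]
DUP       [9, 9]
POP       [9]
LOAD 0    [9, 7]
SUB       [2]
POP       []
PUSH 7    [7]
PUSH -10  [7, -10]
SUB       [17]
NEG       [-17]
LOAD 0    [-17, 7]
POP       [-17]
PUSH 47   [-17, 47]
SWAP      [47, -17]
MUL       [-799]
PUSH -4   [-799, -4]
ADD       [-803]
PUSH 7    [-803, 7]
SUB       [-810]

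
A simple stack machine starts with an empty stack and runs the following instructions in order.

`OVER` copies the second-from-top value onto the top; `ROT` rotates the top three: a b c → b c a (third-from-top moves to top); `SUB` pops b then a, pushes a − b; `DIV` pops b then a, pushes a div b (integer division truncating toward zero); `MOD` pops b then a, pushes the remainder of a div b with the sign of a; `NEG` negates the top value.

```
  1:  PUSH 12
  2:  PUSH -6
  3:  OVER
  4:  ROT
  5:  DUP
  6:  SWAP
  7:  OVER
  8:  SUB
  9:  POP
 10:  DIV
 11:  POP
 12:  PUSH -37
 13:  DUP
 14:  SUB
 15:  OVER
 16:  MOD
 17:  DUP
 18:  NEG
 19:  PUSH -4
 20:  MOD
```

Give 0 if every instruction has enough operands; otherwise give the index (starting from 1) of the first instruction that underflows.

PUSH 12  -> 12
PUSH -6  -> 12 -6
OVER     -> 12 -6 12
ROT      -> -6 12 12
DUP      -> -6 12 12 12
SWAP     -> -6 12 12 12
OVER     -> -6 12 12 12 12
SUB      -> -6 12 12 0
POP      -> -6 12 12
DIV      -> -6 1
POP      -> -6
PUSH -37 -> -6 -37
DUP      -> -6 -37 -37
SUB      -> -6 0
OVER     -> -6 0 -6
MOD      -> -6 0
DUP      -> -6 0 0
NEG      -> -6 0 0
PUSH -4  -> -6 0 0 -4
MOD      -> -6 0 0

0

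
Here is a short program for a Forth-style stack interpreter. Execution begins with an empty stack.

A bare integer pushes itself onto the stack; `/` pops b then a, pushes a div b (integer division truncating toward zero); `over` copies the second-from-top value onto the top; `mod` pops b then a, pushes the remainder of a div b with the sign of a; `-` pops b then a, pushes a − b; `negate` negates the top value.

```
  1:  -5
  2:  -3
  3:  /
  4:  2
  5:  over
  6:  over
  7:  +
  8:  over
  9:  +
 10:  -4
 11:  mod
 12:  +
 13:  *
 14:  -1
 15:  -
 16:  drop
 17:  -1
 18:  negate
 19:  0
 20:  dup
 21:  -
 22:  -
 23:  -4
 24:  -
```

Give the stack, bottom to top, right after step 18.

[1]

-5     : -5
-3     : -5 -3
/      : 1
2      : 1 2
over   : 1 2 1
over   : 1 2 1 2
+      : 1 2 3
over   : 1 2 3 2
+      : 1 2 5
-4     : 1 2 5 -4
mod    : 1 2 1
+      : 1 3
*      : 3
-1     : 3 -1
-      : 4
drop   : (empty)
-1     : -1
negate : 1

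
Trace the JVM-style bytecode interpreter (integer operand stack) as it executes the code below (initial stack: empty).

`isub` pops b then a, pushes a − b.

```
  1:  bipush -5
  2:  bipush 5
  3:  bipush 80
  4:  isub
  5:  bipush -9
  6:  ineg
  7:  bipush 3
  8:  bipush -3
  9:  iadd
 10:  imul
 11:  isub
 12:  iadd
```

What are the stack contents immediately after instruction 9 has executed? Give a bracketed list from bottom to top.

bipush -5  [-5]
bipush 5   [-5, 5]
bipush 80  [-5, 5, 80]
isub       [-5, -75]
bipush -9  [-5, -75, -9]
ineg       [-5, -75, 9]
bipush 3   [-5, -75, 9, 3]
bipush -3  [-5, -75, 9, 3, -3]
iadd       [-5, -75, 9, 0]

[-5, -75, 9, 0]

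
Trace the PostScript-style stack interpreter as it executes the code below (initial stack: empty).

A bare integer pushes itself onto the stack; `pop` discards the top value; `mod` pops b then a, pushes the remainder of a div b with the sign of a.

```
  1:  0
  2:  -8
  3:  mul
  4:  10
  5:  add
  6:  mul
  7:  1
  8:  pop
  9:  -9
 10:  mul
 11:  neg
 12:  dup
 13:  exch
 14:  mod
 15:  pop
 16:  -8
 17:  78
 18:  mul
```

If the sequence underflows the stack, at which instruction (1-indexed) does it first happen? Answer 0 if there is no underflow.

0   -> 0
-8  -> 0 -8
mul -> 0
10  -> 0 10
add -> 10
mul  — needs 2 operands, stack has 1 → underflow

6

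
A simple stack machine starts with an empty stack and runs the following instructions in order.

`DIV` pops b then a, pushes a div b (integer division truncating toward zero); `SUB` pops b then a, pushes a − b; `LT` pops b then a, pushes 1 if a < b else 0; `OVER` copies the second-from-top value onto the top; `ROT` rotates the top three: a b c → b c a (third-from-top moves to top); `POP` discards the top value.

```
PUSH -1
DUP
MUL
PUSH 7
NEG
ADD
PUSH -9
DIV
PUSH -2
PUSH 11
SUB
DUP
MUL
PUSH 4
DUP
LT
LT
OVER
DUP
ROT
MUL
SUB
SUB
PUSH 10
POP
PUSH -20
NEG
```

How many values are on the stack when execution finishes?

PUSH -1  -> [-1]
DUP      -> [-1, -1]
MUL      -> [1]
PUSH 7   -> [1, 7]
NEG      -> [1, -7]
ADD      -> [-6]
PUSH -9  -> [-6, -9]
DIV      -> [0]
PUSH -2  -> [0, -2]
PUSH 11  -> [0, -2, 11]
SUB      -> [0, -13]
DUP      -> [0, -13, -13]
MUL      -> [0, 169]
PUSH 4   -> [0, 169, 4]
DUP      -> [0, 169, 4, 4]
LT       -> [0, 169, 0]
LT       -> [0, 0]
OVER     -> [0, 0, 0]
DUP      -> [0, 0, 0, 0]
ROT      -> [0, 0, 0, 0]
MUL      -> [0, 0, 0]
SUB      -> [0, 0]
SUB      -> [0]
PUSH 10  -> [0, 10]
POP      -> [0]
PUSH -20 -> [0, -20]
NEG      -> [0, 20]

2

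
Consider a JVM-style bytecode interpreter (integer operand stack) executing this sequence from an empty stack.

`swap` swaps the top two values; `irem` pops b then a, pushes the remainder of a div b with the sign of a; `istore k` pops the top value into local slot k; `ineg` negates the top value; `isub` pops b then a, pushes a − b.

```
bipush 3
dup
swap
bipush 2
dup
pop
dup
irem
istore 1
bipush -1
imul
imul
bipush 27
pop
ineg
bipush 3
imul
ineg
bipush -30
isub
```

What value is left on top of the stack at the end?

bipush 3   → 3
dup        → 3 3
swap       → 3 3
bipush 2   → 3 3 2
dup        → 3 3 2 2
pop        → 3 3 2
dup        → 3 3 2 2
irem       → 3 3 0
istore 1   → 3 3
bipush -1  → 3 3 -1
imul       → 3 -3
imul       → -9
bipush 27  → -9 27
pop        → -9
ineg       → 9
bipush 3   → 9 3
imul       → 27
ineg       → -27
bipush -30 → -27 -30
isub       → 3

3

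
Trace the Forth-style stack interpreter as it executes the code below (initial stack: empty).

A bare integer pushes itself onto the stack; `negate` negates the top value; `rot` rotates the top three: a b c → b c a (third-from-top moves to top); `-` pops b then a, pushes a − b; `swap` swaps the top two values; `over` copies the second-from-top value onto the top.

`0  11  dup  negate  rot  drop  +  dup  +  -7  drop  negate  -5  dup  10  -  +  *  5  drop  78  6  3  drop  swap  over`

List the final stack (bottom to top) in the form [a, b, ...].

[0, 6, 78, 6]

0       [0]
11      [0, 11]
dup     [0, 11, 11]
negate  [0, 11, -11]
rot     [11, -11, 0]
drop    [11, -11]
+       [0]
dup     [0, 0]
+       [0]
-7      [0, -7]
drop    [0]
negate  [0]
-5      [0, -5]
dup     [0, -5, -5]
10      [0, -5, -5, 10]
-       [0, -5, -15]
+       [0, -20]
*       [0]
5       [0, 5]
drop    [0]
78      [0, 78]
6       [0, 78, 6]
3       [0, 78, 6, 3]
drop    [0, 78, 6]
swap    [0, 6, 78]
over    [0, 6, 78, 6]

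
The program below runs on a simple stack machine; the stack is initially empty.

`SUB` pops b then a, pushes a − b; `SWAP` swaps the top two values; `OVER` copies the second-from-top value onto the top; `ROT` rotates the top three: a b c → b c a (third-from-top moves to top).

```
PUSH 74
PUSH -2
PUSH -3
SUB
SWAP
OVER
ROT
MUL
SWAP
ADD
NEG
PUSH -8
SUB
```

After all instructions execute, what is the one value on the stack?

PUSH 74 → 74
PUSH -2 → 74 -2
PUSH -3 → 74 -2 -3
SUB     → 74 1
SWAP    → 1 74
OVER    → 1 74 1
ROT     → 74 1 1
MUL     → 74 1
SWAP    → 1 74
ADD     → 75
NEG     → -75
PUSH -8 → -75 -8
SUB     → -67

-67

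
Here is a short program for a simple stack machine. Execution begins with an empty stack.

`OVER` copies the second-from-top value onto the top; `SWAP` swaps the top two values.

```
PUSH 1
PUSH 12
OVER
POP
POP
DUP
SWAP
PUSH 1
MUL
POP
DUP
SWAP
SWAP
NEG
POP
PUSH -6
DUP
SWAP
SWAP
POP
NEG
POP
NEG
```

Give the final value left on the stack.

PUSH 1   1
PUSH 12  1 12
OVER     1 12 1
POP      1 12
POP      1
DUP      1 1
SWAP     1 1
PUSH 1   1 1 1
MUL      1 1
POP      1
DUP      1 1
SWAP     1 1
SWAP     1 1
NEG      1 -1
POP      1
PUSH -6  1 -6
DUP      1 -6 -6
SWAP     1 -6 -6
SWAP     1 -6 -6
POP      1 -6
NEG      1 6
POP      1
NEG      -1

-1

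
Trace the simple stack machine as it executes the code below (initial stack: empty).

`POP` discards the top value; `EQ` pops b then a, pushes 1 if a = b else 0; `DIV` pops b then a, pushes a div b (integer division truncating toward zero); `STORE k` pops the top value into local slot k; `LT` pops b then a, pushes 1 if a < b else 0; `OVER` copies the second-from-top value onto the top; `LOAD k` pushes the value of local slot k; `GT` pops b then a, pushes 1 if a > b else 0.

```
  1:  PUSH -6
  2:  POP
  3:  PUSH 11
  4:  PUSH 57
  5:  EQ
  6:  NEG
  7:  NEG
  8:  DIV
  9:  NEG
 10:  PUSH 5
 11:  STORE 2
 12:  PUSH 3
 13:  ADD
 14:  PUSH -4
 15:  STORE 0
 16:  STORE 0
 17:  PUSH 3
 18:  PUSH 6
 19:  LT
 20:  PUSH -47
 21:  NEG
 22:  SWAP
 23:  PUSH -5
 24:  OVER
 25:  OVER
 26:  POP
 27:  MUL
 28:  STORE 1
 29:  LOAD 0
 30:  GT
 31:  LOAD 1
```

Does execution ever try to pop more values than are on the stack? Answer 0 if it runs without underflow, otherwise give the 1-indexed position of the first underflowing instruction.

PUSH -6 → [-6]
POP     → []
PUSH 11 → [11]
PUSH 57 → [11, 57]
EQ      → [0]
NEG     → [0]
NEG     → [0]
DIV  — needs 2 operands, stack has 1 → underflow

8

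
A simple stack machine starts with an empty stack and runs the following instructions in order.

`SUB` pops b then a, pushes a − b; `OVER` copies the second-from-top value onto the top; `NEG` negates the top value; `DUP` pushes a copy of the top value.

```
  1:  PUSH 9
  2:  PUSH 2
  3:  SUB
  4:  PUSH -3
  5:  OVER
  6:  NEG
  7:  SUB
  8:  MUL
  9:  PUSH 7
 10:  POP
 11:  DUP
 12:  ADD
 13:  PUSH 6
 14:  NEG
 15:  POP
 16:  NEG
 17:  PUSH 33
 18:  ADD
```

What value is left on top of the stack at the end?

PUSH 9   [9]
PUSH 2   [9, 2]
SUB      [7]
PUSH -3  [7, -3]
OVER     [7, -3, 7]
NEG      [7, -3, -7]
SUB      [7, 4]
MUL      [28]
PUSH 7   [28, 7]
POP      [28]
DUP      [28, 28]
ADD      [56]
PUSH 6   [56, 6]
NEG      [56, -6]
POP      [56]
NEG      [-56]
PUSH 33  [-56, 33]
ADD      [-23]

-23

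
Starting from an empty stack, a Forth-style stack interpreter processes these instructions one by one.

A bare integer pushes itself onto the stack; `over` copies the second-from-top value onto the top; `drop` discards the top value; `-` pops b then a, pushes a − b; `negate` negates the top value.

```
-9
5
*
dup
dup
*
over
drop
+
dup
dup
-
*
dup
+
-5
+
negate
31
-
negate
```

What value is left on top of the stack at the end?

26

-9     → -9
5      → -9 5
*      → -45
dup    → -45 -45
dup    → -45 -45 -45
*      → -45 2025
over   → -45 2025 -45
drop   → -45 2025
+      → 1980
dup    → 1980 1980
dup    → 1980 1980 1980
-      → 1980 0
*      → 0
dup    → 0 0
+      → 0
-5     → 0 -5
+      → -5
negate → 5
31     → 5 31
-      → -26
negate → 26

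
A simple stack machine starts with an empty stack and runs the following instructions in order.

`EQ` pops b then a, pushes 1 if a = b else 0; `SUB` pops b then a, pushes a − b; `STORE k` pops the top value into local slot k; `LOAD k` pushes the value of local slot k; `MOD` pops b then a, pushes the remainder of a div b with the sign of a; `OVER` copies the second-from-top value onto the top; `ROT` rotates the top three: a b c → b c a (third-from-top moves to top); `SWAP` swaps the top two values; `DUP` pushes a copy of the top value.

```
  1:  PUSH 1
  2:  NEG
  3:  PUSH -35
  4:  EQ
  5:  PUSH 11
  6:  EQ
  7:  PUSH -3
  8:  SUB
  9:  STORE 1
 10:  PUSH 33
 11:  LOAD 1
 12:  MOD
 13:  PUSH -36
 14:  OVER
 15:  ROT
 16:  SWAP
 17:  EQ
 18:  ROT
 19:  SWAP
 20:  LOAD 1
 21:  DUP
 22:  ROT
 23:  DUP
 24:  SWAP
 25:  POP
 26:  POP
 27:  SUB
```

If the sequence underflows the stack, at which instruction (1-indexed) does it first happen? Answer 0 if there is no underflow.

PUSH 1   -> 1
NEG      -> -1
PUSH -35 -> -1 -35
EQ       -> 0
PUSH 11  -> 0 11
EQ       -> 0
PUSH -3  -> 0 -3
SUB      -> 3
STORE 1  -> (empty)
PUSH 33  -> 33
LOAD 1   -> 33 3
MOD      -> 0
PUSH -36 -> 0 -36
OVER     -> 0 -36 0
ROT      -> -36 0 0
SWAP     -> -36 0 0
EQ       -> -36 1
ROT  — needs 3 operands, stack has 2 → underflow

18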